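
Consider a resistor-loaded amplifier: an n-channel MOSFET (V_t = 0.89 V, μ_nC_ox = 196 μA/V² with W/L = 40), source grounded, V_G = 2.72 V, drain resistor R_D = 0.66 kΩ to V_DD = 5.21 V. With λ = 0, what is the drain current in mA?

V_GS = V_G = 2.72 V, so V_ov = 2.72 − 0.89 = 1.83 V.
k_n = μ_nC_ox · (W/L) = 7.84 mA/V².
Assume saturation: I_D = ½ k_n V_ov² = 0.5 × 7.84 × 1.83² = 13.1 mA, giving V_DS = V_DD − I_D R_D = 5.21 − 13.1 × 0.66 = -3.45 V.
But -3.45 V < V_ov = 1.83 V, so the device is actually in triode.
In triode I_D = k_n[V_ov V_DS − ½ V_DS²] and I_D = (V_DD − V_DS)/R_D. Equating: 2.59 V_DS² − 10.47 V_DS + 5.21 = 0, giving V_DS = 0.581 V (the root below V_ov).
I_D = (5.21 − 0.581) / 0.66 = 7.01 mA.

I_D = 7.01 mA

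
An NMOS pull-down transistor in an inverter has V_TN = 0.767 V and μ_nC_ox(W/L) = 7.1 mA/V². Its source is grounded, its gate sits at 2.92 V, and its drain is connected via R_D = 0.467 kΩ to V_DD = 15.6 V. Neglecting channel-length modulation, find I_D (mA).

V_GS = V_G = 2.92 V, so V_ov = 2.92 − 0.767 = 2.15 V.
Assume saturation: I_D = ½ k_n V_ov² = 0.5 × 7.1 × 2.15² = 16.5 mA, giving V_DS = V_DD − I_D R_D = 15.6 − 16.5 × 0.467 = 7.92 V.
V_DS = 7.92 V ≥ V_ov = 2.15 V, confirming saturation.

I_D = 16.5 mA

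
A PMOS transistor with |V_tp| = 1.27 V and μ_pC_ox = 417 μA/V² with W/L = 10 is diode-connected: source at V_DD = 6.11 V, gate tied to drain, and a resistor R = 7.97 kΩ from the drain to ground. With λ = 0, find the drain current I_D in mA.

With gate tied to drain, V_SG = V_SD ≥ V_SG − |V_tp|, so the device is in saturation.
k_p = μ_pC_ox · (W/L) = 4.17 mA/V².
KCL at the drain: ½ k_p (V_SG − |V_tp|)² = (V_DD − V_SG)/R.
Let x = V_SG − 1.27. Then 16.6 x² + x − 4.84 = 0, giving x = 0.51 V (positive root), so V_SG = 1.78 V.
I_D = (V_DD − V_SG)/R = (6.11 − 1.78) / 7.97 = 0.543 mA.

I_D = 0.543 mA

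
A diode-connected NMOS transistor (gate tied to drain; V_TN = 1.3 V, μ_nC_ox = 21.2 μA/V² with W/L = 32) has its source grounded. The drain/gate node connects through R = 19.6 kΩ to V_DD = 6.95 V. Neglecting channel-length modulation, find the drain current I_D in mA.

I_D = 0.245 mA

With gate tied to drain, V_GS = V_DS ≥ V_GS − V_TN, so the device is in saturation.
k_n = μ_nC_ox · (W/L) = 0.6784 mA/V².
KCL at the drain: ½ k_n (V_GS − V_TN)² = (V_DD − V_GS)/R.
Let x = V_GS − 1.3. Then 6.65 x² + x − 5.65 = 0, giving x = 0.85 V (positive root), so V_GS = 2.15 V.
I_D = (V_DD − V_GS)/R = (6.95 − 2.15) / 19.6 = 0.245 mA.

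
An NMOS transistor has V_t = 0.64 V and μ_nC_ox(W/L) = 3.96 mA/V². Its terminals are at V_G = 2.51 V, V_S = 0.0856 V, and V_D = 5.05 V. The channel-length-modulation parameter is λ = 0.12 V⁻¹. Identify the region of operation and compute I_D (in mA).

Saturation; I_D = 10.1 mA

V_GS = V_G − V_S = 2.51 − 0.0856 = 2.42 V; V_DS = V_D − V_S = 5.05 − 0.0856 = 4.96 V.
V_ov = V_GS − V_t = 2.42 − 0.64 = 1.78 V.
Since V_DS = 4.96 V ≥ V_ov = 1.78 V, the device is in saturation.
I_D = ½ k_n V_ov² (1 + λ V_DS) = 0.5 × 3.96 × 1.78² × (1 + 0.12 × 4.96) = 10.1 mA.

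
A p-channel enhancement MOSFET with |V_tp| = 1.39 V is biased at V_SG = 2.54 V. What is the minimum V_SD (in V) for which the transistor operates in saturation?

V_SD,sat = 1.15 V

The boundary between triode and saturation is V_SD = V_SG − |V_tp| = V_ov.
V_ov = 2.54 − 1.39 = 1.15 V.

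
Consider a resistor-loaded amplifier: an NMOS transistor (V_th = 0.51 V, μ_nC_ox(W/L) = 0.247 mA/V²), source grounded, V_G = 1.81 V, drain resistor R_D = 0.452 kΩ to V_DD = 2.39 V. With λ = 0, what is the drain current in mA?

I_D = 0.209 mA

V_GS = V_G = 1.81 V, so V_ov = 1.81 − 0.51 = 1.3 V.
Assume saturation: I_D = ½ k_n V_ov² = 0.5 × 0.247 × 1.3² = 0.209 mA, giving V_DS = V_DD − I_D R_D = 2.39 − 0.209 × 0.452 = 2.3 V.
V_DS = 2.3 V ≥ V_ov = 1.3 V, confirming saturation.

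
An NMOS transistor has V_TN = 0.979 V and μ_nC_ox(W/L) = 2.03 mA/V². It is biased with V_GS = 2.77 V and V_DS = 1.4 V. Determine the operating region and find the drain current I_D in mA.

Triode; I_D = 3.10 mA

V_ov = V_GS − V_TN = 2.77 − 0.979 = 1.79 V.
Since V_DS = 1.4 V < V_ov = 1.79 V, the device is in the triode region.
I_D = k_n [V_ov · V_DS − ½ V_DS²] = 2.03 × [1.79 × 1.4 − 0.5 × 1.4²] = 3.1 mA.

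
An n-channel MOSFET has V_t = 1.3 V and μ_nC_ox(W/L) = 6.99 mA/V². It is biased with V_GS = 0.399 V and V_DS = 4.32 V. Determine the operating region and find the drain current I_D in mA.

V_GS = 0.399 V < V_t = 1.3 V, so the transistor is in cutoff.

Cutoff; I_D = 0 mA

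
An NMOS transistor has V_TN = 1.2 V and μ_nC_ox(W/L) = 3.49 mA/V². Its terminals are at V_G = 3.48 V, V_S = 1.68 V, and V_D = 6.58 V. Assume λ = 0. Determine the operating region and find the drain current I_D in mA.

V_GS = V_G − V_S = 3.48 − 1.68 = 1.8 V; V_DS = V_D − V_S = 6.58 − 1.68 = 4.9 V.
V_ov = V_GS − V_TN = 1.8 − 1.2 = 0.6 V.
Since V_DS = 4.9 V ≥ V_ov = 0.6 V, the device is in saturation.
I_D = ½ k_n V_ov² = 0.5 × 3.49 × 0.6² = 0.628 mA.

Saturation; I_D = 0.628 mA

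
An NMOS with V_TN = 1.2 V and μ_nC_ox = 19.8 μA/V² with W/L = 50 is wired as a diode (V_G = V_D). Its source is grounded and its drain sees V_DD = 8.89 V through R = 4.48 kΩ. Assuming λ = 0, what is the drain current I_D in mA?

I_D = 1.35 mA

With gate tied to drain, V_GS = V_DS ≥ V_GS − V_TN, so the device is in saturation.
k_n = μ_nC_ox · (W/L) = 0.99 mA/V².
KCL at the drain: ½ k_n (V_GS − V_TN)² = (V_DD − V_GS)/R.
Let x = V_GS − 1.2. Then 2.22 x² + x − 7.69 = 0, giving x = 1.65 V (positive root), so V_GS = 2.85 V.
I_D = (V_DD − V_GS)/R = (8.89 − 2.85) / 4.48 = 1.35 mA.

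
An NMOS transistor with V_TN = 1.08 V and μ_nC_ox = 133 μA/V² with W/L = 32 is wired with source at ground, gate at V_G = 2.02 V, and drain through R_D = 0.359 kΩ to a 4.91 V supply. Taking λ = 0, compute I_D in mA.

V_GS = V_G = 2.02 V, so V_ov = 2.02 − 1.08 = 0.94 V.
k_n = μ_nC_ox · (W/L) = 4.256 mA/V².
Assume saturation: I_D = ½ k_n V_ov² = 0.5 × 4.256 × 0.94² = 1.88 mA, giving V_DS = V_DD − I_D R_D = 4.91 − 1.88 × 0.359 = 4.23 V.
V_DS = 4.23 V ≥ V_ov = 0.94 V, confirming saturation.

I_D = 1.88 mA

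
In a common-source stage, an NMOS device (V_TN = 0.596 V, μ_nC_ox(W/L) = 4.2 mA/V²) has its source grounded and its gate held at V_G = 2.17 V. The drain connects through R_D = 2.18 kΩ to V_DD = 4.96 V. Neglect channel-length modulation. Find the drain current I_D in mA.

V_GS = V_G = 2.17 V, so V_ov = 2.17 − 0.596 = 1.57 V.
Assume saturation: I_D = ½ k_n V_ov² = 0.5 × 4.2 × 1.57² = 5.2 mA, giving V_DS = V_DD − I_D R_D = 4.96 − 5.2 × 2.18 = -6.38 V.
But -6.38 V < V_ov = 1.57 V, so the device is actually in triode.
In triode I_D = k_n[V_ov V_DS − ½ V_DS²] and I_D = (V_DD − V_DS)/R_D. Equating: 4.58 V_DS² − 15.41 V_DS + 4.96 = 0, giving V_DS = 0.36 V (the root below V_ov).
I_D = (4.96 − 0.36) / 2.18 = 2.11 mA.

I_D = 2.11 mA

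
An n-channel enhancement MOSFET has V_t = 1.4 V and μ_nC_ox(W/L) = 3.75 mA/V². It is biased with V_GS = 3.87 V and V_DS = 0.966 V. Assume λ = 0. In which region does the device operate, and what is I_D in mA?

V_ov = V_GS − V_t = 3.87 − 1.4 = 2.47 V.
Since V_DS = 0.966 V < V_ov = 2.47 V, the device is in the triode region.
I_D = k_n [V_ov · V_DS − ½ V_DS²] = 3.75 × [2.47 × 0.966 − 0.5 × 0.966²] = 7.2 mA.

Triode; I_D = 7.20 mA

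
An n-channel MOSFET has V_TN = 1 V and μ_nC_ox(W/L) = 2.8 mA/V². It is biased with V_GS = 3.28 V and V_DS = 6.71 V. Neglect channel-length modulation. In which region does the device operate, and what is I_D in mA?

Saturation; I_D = 7.28 mA

V_ov = V_GS − V_TN = 3.28 − 1 = 2.28 V.
Since V_DS = 6.71 V ≥ V_ov = 2.28 V, the device is in saturation.
I_D = ½ k_n V_ov² = 0.5 × 2.8 × 2.28² = 7.28 mA.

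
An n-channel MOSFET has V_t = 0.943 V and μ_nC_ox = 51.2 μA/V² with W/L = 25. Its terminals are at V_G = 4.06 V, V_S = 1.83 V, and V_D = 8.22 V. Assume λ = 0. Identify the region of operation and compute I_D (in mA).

Saturation; I_D = 1.06 mA

V_GS = V_G − V_S = 4.06 − 1.83 = 2.23 V; V_DS = V_D − V_S = 8.22 − 1.83 = 6.39 V.
k_n = μ_nC_ox · (W/L) = 1.28 mA/V².
V_ov = V_GS − V_t = 2.23 − 0.943 = 1.29 V.
Since V_DS = 6.39 V ≥ V_ov = 1.29 V, the device is in saturation.
I_D = ½ k_n V_ov² = 0.5 × 1.28 × 1.29² = 1.06 mA.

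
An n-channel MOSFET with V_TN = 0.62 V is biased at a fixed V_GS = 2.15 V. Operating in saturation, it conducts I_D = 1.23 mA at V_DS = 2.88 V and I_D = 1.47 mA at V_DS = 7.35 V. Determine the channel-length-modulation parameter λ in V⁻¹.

λ = 0.0499 V⁻¹

With V_GS fixed, I_D ∝ (1 + λ V_DS) in saturation, so I_D2/I_D1 = (1 + λ V_DS2)/(1 + λ V_DS1).
1.47/1.23 = 1.195 = (1 + 7.35 λ)/(1 + 2.88 λ).
Solving: λ (I_D1 V_DS2 − I_D2 V_DS1) = I_D2 − I_D1, so λ = (1.47 − 1.23) / (1.23 × 7.35 − 1.47 × 2.88) = 0.24 / 4.81 = 0.0499 V⁻¹.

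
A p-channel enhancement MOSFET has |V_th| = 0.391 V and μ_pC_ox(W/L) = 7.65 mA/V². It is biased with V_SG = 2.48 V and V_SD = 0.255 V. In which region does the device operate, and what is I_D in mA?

V_ov = V_SG − |V_th| = 2.48 − 0.391 = 2.09 V.
Since V_SD = 0.255 V < V_ov = 2.09 V, the device is in the triode region.
I_D = k_p [V_ov · V_SD − ½ V_SD²] = 7.65 × [2.09 × 0.255 − 0.5 × 0.255²] = 3.83 mA.

Triode; I_D = 3.83 mA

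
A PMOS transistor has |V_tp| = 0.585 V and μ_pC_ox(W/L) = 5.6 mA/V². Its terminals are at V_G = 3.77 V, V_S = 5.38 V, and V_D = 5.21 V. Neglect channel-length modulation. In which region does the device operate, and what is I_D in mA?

V_SG = V_S − V_G = 5.38 − 3.77 = 1.61 V; V_SD = V_S − V_D = 5.38 − 5.21 = 0.17 V.
V_ov = V_SG − |V_tp| = 1.61 − 0.585 = 1.02 V.
Since V_SD = 0.17 V < V_ov = 1.02 V, the device is in the triode region.
I_D = k_p [V_ov · V_SD − ½ V_SD²] = 5.6 × [1.02 × 0.17 − 0.5 × 0.17²] = 0.895 mA.

Triode; I_D = 0.895 mA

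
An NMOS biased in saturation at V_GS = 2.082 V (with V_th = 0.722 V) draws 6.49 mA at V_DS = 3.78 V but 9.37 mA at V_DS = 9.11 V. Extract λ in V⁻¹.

λ = 0.121 V⁻¹

With V_GS fixed, I_D ∝ (1 + λ V_DS) in saturation, so I_D2/I_D1 = (1 + λ V_DS2)/(1 + λ V_DS1).
9.37/6.49 = 1.444 = (1 + 9.11 λ)/(1 + 3.78 λ).
Solving: λ (I_D1 V_DS2 − I_D2 V_DS1) = I_D2 − I_D1, so λ = (9.37 − 6.49) / (6.49 × 9.11 − 9.37 × 3.78) = 2.88 / 23.7 = 0.121 V⁻¹.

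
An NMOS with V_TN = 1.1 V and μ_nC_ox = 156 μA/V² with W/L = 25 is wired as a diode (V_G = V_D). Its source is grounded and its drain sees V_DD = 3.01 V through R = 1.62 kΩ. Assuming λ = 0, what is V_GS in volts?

With gate tied to drain, V_GS = V_DS ≥ V_GS − V_TN, so the device is in saturation.
k_n = μ_nC_ox · (W/L) = 3.9 mA/V².
KCL at the drain: ½ k_n (V_GS − V_TN)² = (V_DD − V_GS)/R.
Let x = V_GS − 1.1. Then 3.16 x² + x − 1.91 = 0, giving x = 0.635 V (positive root), so V_GS = 1.74 V.
I_D = (V_DD − V_GS)/R = (3.01 − 1.74) / 1.62 = 0.787 mA.

V_GS = 1.74 V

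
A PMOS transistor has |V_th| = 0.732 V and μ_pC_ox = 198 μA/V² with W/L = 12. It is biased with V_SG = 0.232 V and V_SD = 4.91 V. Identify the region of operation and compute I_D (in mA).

Cutoff; I_D = 0 mA

V_SG = 0.232 V < |V_th| = 0.732 V, so the transistor is in cutoff.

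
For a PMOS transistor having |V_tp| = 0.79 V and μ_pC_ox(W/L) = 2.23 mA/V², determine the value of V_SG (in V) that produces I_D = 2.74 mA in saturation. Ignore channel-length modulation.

In saturation I_D = ½ k_p (V_SG − |V_tp|)², so V_SG − |V_tp| = √(2 I_D / k_p) = √(2 × 2.74 / 2.23) = 1.57 V.
V_SG = 0.79 + 1.57 = 2.36 V.

V_SG = 2.36 V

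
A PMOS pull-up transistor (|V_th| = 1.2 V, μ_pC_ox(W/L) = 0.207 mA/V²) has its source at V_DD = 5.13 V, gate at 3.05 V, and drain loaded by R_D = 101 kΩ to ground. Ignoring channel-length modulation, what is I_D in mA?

V_SG = V_DD − V_G = 5.13 − 3.05 = 2.08 V, so V_ov = 2.08 − 1.2 = 0.88 V.
Assume saturation: I_D = ½ k_p V_ov² = 0.5 × 0.207 × 0.88² = 0.0802 mA, giving V_SD = V_DD − I_D R_D = 5.13 − 0.0802 × 101 = -2.97 V.
But -2.97 V < V_ov = 0.88 V, so the device is actually in triode.
In triode I_D = k_p[V_ov V_SD − ½ V_SD²] and I_D = (V_DD − V_SD)/R_D. Equating: 10.5 V_SD² − 19.4 V_SD + 5.13 = 0, giving V_SD = 0.319 V (the root below V_ov).
I_D = (5.13 − 0.319) / 101 = 0.0476 mA.

I_D = 0.0476 mA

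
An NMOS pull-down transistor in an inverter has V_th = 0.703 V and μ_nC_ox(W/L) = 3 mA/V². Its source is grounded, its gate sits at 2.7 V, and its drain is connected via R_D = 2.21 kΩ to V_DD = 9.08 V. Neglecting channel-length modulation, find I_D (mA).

I_D = 3.76 mA

V_GS = V_G = 2.7 V, so V_ov = 2.7 − 0.703 = 2 V.
Assume saturation: I_D = ½ k_n V_ov² = 0.5 × 3 × 2² = 5.98 mA, giving V_DS = V_DD − I_D R_D = 9.08 − 5.98 × 2.21 = -4.14 V.
But -4.14 V < V_ov = 2 V, so the device is actually in triode.
In triode I_D = k_n[V_ov V_DS − ½ V_DS²] and I_D = (V_DD − V_DS)/R_D. Equating: 3.31 V_DS² − 14.24 V_DS + 9.08 = 0, giving V_DS = 0.779 V (the root below V_ov).
I_D = (9.08 − 0.779) / 2.21 = 3.76 mA.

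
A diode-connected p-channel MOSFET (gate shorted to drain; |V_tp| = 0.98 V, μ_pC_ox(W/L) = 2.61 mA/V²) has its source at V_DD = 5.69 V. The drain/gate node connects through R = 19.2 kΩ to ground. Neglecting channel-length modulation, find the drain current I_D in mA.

With gate tied to drain, V_SG = V_SD ≥ V_SG − |V_tp|, so the device is in saturation.
KCL at the drain: ½ k_p (V_SG − |V_tp|)² = (V_DD − V_SG)/R.
Let x = V_SG − 0.98. Then 25.1 x² + x − 4.71 = 0, giving x = 0.414 V (positive root), so V_SG = 1.39 V.
I_D = (V_DD − V_SG)/R = (5.69 − 1.39) / 19.2 = 0.224 mA.

I_D = 0.224 mA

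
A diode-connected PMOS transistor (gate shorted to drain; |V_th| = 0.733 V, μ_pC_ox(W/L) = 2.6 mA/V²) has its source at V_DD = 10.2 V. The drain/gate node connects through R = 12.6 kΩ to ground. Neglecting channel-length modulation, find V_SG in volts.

With gate tied to drain, V_SG = V_SD ≥ V_SG − |V_th|, so the device is in saturation.
KCL at the drain: ½ k_p (V_SG − |V_th|)² = (V_DD − V_SG)/R.
Let x = V_SG − 0.733. Then 16.4 x² + x − 9.467 = 0, giving x = 0.73 V (positive root), so V_SG = 1.46 V.
I_D = (V_DD − V_SG)/R = (10.2 − 1.46) / 12.6 = 0.693 mA.

V_SG = 1.46 V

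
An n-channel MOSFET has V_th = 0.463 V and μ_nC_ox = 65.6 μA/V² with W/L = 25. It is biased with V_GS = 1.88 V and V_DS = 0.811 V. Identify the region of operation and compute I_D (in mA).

k_n = μ_nC_ox · (W/L) = 1.64 mA/V².
V_ov = V_GS − V_th = 1.88 − 0.463 = 1.42 V.
Since V_DS = 0.811 V < V_ov = 1.42 V, the device is in the triode region.
I_D = k_n [V_ov · V_DS − ½ V_DS²] = 1.64 × [1.42 × 0.811 − 0.5 × 0.811²] = 1.35 mA.

Triode; I_D = 1.35 mA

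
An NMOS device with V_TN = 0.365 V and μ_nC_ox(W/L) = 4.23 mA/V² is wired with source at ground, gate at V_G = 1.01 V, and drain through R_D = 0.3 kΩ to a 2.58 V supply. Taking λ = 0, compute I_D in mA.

I_D = 0.880 mA

V_GS = V_G = 1.01 V, so V_ov = 1.01 − 0.365 = 0.645 V.
Assume saturation: I_D = ½ k_n V_ov² = 0.5 × 4.23 × 0.645² = 0.88 mA, giving V_DS = V_DD − I_D R_D = 2.58 − 0.88 × 0.3 = 2.32 V.
V_DS = 2.32 V ≥ V_ov = 0.645 V, confirming saturation.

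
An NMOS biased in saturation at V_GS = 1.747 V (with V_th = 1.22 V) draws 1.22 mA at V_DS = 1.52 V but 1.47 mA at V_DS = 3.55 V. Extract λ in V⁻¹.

With V_GS fixed, I_D ∝ (1 + λ V_DS) in saturation, so I_D2/I_D1 = (1 + λ V_DS2)/(1 + λ V_DS1).
1.47/1.22 = 1.205 = (1 + 3.55 λ)/(1 + 1.52 λ).
Solving: λ (I_D1 V_DS2 − I_D2 V_DS1) = I_D2 − I_D1, so λ = (1.47 − 1.22) / (1.22 × 3.55 − 1.47 × 1.52) = 0.25 / 2.1 = 0.119 V⁻¹.

λ = 0.119 V⁻¹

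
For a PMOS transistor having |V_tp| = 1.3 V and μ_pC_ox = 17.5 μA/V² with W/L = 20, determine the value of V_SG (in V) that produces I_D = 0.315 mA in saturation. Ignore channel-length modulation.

V_SG = 2.64 V

k_p = μ_pC_ox · (W/L) = 0.35 mA/V².
In saturation I_D = ½ k_p (V_SG − |V_tp|)², so V_SG − |V_tp| = √(2 I_D / k_p) = √(2 × 0.315 / 0.35) = 1.34 V.
V_SG = 1.3 + 1.34 = 2.64 V.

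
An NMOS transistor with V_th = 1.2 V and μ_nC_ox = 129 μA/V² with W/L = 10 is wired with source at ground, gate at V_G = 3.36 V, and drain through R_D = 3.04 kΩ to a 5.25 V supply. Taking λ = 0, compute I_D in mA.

I_D = 1.52 mA

V_GS = V_G = 3.36 V, so V_ov = 3.36 − 1.2 = 2.16 V.
k_n = μ_nC_ox · (W/L) = 1.29 mA/V².
Assume saturation: I_D = ½ k_n V_ov² = 0.5 × 1.29 × 2.16² = 3.01 mA, giving V_DS = V_DD − I_D R_D = 5.25 − 3.01 × 3.04 = -3.9 V.
But -3.9 V < V_ov = 2.16 V, so the device is actually in triode.
In triode I_D = k_n[V_ov V_DS − ½ V_DS²] and I_D = (V_DD − V_DS)/R_D. Equating: 1.96 V_DS² − 9.471 V_DS + 5.25 = 0, giving V_DS = 0.639 V (the root below V_ov).
I_D = (5.25 − 0.639) / 3.04 = 1.52 mA.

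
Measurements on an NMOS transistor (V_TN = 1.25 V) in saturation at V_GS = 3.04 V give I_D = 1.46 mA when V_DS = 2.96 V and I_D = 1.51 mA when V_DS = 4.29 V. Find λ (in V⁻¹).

λ = 0.0279 V⁻¹

With V_GS fixed, I_D ∝ (1 + λ V_DS) in saturation, so I_D2/I_D1 = (1 + λ V_DS2)/(1 + λ V_DS1).
1.51/1.46 = 1.034 = (1 + 4.29 λ)/(1 + 2.96 λ).
Solving: λ (I_D1 V_DS2 − I_D2 V_DS1) = I_D2 − I_D1, so λ = (1.51 − 1.46) / (1.46 × 4.29 − 1.51 × 2.96) = 0.05 / 1.79 = 0.0279 V⁻¹.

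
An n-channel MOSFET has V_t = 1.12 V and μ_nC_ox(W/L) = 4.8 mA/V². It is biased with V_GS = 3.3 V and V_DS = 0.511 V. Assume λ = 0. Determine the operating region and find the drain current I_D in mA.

Triode; I_D = 4.72 mA

V_ov = V_GS − V_t = 3.3 − 1.12 = 2.18 V.
Since V_DS = 0.511 V < V_ov = 2.18 V, the device is in the triode region.
I_D = k_n [V_ov · V_DS − ½ V_DS²] = 4.8 × [2.18 × 0.511 − 0.5 × 0.511²] = 4.72 mA.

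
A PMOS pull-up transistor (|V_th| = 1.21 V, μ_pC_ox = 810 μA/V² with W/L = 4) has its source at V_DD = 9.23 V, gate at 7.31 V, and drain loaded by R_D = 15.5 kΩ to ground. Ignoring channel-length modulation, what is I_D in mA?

I_D = 0.575 mA

V_SG = V_DD − V_G = 9.23 − 7.31 = 1.92 V, so V_ov = 1.92 − 1.21 = 0.71 V.
k_p = μ_pC_ox · (W/L) = 3.24 mA/V².
Assume saturation: I_D = ½ k_p V_ov² = 0.5 × 3.24 × 0.71² = 0.817 mA, giving V_SD = V_DD − I_D R_D = 9.23 − 0.817 × 15.5 = -3.43 V.
But -3.43 V < V_ov = 0.71 V, so the device is actually in triode.
In triode I_D = k_p[V_ov V_SD − ½ V_SD²] and I_D = (V_DD − V_SD)/R_D. Equating: 25.1 V_SD² − 36.66 V_SD + 9.23 = 0, giving V_SD = 0.323 V (the root below V_ov).
I_D = (9.23 − 0.323) / 15.5 = 0.575 mA.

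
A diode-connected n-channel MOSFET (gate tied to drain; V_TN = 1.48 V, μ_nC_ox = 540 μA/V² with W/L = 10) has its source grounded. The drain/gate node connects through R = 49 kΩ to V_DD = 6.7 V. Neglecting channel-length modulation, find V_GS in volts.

V_GS = 1.67 V

With gate tied to drain, V_GS = V_DS ≥ V_GS − V_TN, so the device is in saturation.
k_n = μ_nC_ox · (W/L) = 5.4 mA/V².
KCL at the drain: ½ k_n (V_GS − V_TN)² = (V_DD − V_GS)/R.
Let x = V_GS − 1.48. Then 132 x² + x − 5.22 = 0, giving x = 0.195 V (positive root), so V_GS = 1.67 V.
I_D = (V_DD − V_GS)/R = (6.7 − 1.67) / 49 = 0.103 mA.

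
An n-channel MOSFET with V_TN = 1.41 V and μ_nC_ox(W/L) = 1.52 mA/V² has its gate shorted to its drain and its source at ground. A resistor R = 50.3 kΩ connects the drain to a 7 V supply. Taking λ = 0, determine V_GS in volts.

V_GS = 1.78 V

With gate tied to drain, V_GS = V_DS ≥ V_GS − V_TN, so the device is in saturation.
KCL at the drain: ½ k_n (V_GS − V_TN)² = (V_DD − V_GS)/R.
Let x = V_GS − 1.41. Then 38.2 x² + x − 5.59 = 0, giving x = 0.37 V (positive root), so V_GS = 1.78 V.
I_D = (V_DD − V_GS)/R = (7 − 1.78) / 50.3 = 0.104 mA.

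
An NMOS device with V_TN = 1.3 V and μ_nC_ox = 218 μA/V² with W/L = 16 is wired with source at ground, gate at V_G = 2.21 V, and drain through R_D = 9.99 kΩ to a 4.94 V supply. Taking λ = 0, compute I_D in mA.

V_GS = V_G = 2.21 V, so V_ov = 2.21 − 1.3 = 0.91 V.
k_n = μ_nC_ox · (W/L) = 3.488 mA/V².
Assume saturation: I_D = ½ k_n V_ov² = 0.5 × 3.488 × 0.91² = 1.44 mA, giving V_DS = V_DD − I_D R_D = 4.94 − 1.44 × 9.99 = -9.49 V.
But -9.49 V < V_ov = 0.91 V, so the device is actually in triode.
In triode I_D = k_n[V_ov V_DS − ½ V_DS²] and I_D = (V_DD − V_DS)/R_D. Equating: 17.4 V_DS² − 32.71 V_DS + 4.94 = 0, giving V_DS = 0.166 V (the root below V_ov).
I_D = (4.94 − 0.166) / 9.99 = 0.478 mA.

I_D = 0.478 mA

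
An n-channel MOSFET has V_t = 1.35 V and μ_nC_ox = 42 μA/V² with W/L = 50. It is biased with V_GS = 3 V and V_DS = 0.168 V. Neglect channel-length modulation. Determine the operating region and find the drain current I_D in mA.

Triode; I_D = 0.552 mA

k_n = μ_nC_ox · (W/L) = 2.1 mA/V².
V_ov = V_GS − V_t = 3 − 1.35 = 1.65 V.
Since V_DS = 0.168 V < V_ov = 1.65 V, the device is in the triode region.
I_D = k_n [V_ov · V_DS − ½ V_DS²] = 2.1 × [1.65 × 0.168 − 0.5 × 0.168²] = 0.552 mA.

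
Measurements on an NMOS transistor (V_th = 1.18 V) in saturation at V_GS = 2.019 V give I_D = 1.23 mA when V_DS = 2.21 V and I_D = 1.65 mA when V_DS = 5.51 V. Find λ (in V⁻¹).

λ = 0.134 V⁻¹

With V_GS fixed, I_D ∝ (1 + λ V_DS) in saturation, so I_D2/I_D1 = (1 + λ V_DS2)/(1 + λ V_DS1).
1.65/1.23 = 1.341 = (1 + 5.51 λ)/(1 + 2.21 λ).
Solving: λ (I_D1 V_DS2 − I_D2 V_DS1) = I_D2 − I_D1, so λ = (1.65 − 1.23) / (1.23 × 5.51 − 1.65 × 2.21) = 0.42 / 3.13 = 0.134 V⁻¹.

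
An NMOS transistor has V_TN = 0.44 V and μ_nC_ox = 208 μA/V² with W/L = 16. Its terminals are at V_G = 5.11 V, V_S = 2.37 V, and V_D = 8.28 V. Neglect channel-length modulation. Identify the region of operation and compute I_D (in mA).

V_GS = V_G − V_S = 5.11 − 2.37 = 2.74 V; V_DS = V_D − V_S = 8.28 − 2.37 = 5.91 V.
k_n = μ_nC_ox · (W/L) = 3.328 mA/V².
V_ov = V_GS − V_TN = 2.74 − 0.44 = 2.3 V.
Since V_DS = 5.91 V ≥ V_ov = 2.3 V, the device is in saturation.
I_D = ½ k_n V_ov² = 0.5 × 3.328 × 2.3² = 8.8 mA.

Saturation; I_D = 8.80 mA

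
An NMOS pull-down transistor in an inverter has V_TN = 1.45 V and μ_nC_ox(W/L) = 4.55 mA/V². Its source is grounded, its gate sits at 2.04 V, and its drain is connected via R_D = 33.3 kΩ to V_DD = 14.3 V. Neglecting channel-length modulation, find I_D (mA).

I_D = 0.424 mA

V_GS = V_G = 2.04 V, so V_ov = 2.04 − 1.45 = 0.59 V.
Assume saturation: I_D = ½ k_n V_ov² = 0.5 × 4.55 × 0.59² = 0.792 mA, giving V_DS = V_DD − I_D R_D = 14.3 − 0.792 × 33.3 = -12.1 V.
But -12.1 V < V_ov = 0.59 V, so the device is actually in triode.
In triode I_D = k_n[V_ov V_DS − ½ V_DS²] and I_D = (V_DD − V_DS)/R_D. Equating: 75.8 V_DS² − 90.39 V_DS + 14.3 = 0, giving V_DS = 0.188 V (the root below V_ov).
I_D = (14.3 − 0.188) / 33.3 = 0.424 mA.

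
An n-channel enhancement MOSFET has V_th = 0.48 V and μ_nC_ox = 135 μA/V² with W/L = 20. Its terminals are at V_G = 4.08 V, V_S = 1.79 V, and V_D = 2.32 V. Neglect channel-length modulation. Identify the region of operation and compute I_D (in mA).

V_GS = V_G − V_S = 4.08 − 1.79 = 2.29 V; V_DS = V_D − V_S = 2.32 − 1.79 = 0.53 V.
k_n = μ_nC_ox · (W/L) = 2.7 mA/V².
V_ov = V_GS − V_th = 2.29 − 0.48 = 1.81 V.
Since V_DS = 0.53 V < V_ov = 1.81 V, the device is in the triode region.
I_D = k_n [V_ov · V_DS − ½ V_DS²] = 2.7 × [1.81 × 0.53 − 0.5 × 0.53²] = 2.21 mA.

Triode; I_D = 2.21 mA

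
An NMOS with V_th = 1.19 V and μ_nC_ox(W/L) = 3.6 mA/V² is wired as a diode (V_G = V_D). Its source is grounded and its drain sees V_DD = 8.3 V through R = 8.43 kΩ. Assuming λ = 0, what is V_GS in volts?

V_GS = 1.84 V

With gate tied to drain, V_GS = V_DS ≥ V_GS − V_th, so the device is in saturation.
KCL at the drain: ½ k_n (V_GS − V_th)² = (V_DD − V_GS)/R.
Let x = V_GS − 1.19. Then 15.2 x² + x − 7.11 = 0, giving x = 0.652 V (positive root), so V_GS = 1.84 V.
I_D = (V_DD − V_GS)/R = (8.3 − 1.84) / 8.43 = 0.766 mA.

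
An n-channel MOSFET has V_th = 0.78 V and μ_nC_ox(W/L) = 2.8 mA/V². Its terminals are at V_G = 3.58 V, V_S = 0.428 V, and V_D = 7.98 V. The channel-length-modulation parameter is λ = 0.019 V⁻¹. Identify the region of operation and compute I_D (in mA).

V_GS = V_G − V_S = 3.58 − 0.428 = 3.15 V; V_DS = V_D − V_S = 7.98 − 0.428 = 7.55 V.
V_ov = V_GS − V_th = 3.15 − 0.78 = 2.37 V.
Since V_DS = 7.55 V ≥ V_ov = 2.37 V, the device is in saturation.
I_D = ½ k_n V_ov² (1 + λ V_DS) = 0.5 × 2.8 × 2.37² × (1 + 0.019 × 7.55) = 9.01 mA.

Saturation; I_D = 9.01 mA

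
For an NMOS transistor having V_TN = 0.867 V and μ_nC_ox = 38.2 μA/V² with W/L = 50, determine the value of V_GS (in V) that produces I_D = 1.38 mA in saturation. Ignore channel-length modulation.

k_n = μ_nC_ox · (W/L) = 1.91 mA/V².
In saturation I_D = ½ k_n (V_GS − V_TN)², so V_GS − V_TN = √(2 I_D / k_n) = √(2 × 1.38 / 1.91) = 1.2 V.
V_GS = 0.867 + 1.2 = 2.07 V.

V_GS = 2.07 V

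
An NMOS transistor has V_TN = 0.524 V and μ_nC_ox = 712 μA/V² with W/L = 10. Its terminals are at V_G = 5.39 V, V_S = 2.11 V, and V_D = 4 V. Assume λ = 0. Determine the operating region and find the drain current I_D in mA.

V_GS = V_G − V_S = 5.39 − 2.11 = 3.28 V; V_DS = V_D − V_S = 4 − 2.11 = 1.89 V.
k_n = μ_nC_ox · (W/L) = 7.12 mA/V².
V_ov = V_GS − V_TN = 3.28 − 0.524 = 2.76 V.
Since V_DS = 1.89 V < V_ov = 2.76 V, the device is in the triode region.
I_D = k_n [V_ov · V_DS − ½ V_DS²] = 7.12 × [2.76 × 1.89 − 0.5 × 1.89²] = 24.4 mA.

Triode; I_D = 24.4 mA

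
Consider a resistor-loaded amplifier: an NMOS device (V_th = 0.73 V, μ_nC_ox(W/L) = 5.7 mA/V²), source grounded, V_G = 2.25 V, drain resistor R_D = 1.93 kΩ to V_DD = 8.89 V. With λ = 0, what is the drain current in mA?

V_GS = V_G = 2.25 V, so V_ov = 2.25 − 0.73 = 1.52 V.
Assume saturation: I_D = ½ k_n V_ov² = 0.5 × 5.7 × 1.52² = 6.58 mA, giving V_DS = V_DD − I_D R_D = 8.89 − 6.58 × 1.93 = -3.82 V.
But -3.82 V < V_ov = 1.52 V, so the device is actually in triode.
In triode I_D = k_n[V_ov V_DS − ½ V_DS²] and I_D = (V_DD − V_DS)/R_D. Equating: 5.5 V_DS² − 17.72 V_DS + 8.89 = 0, giving V_DS = 0.622 V (the root below V_ov).
I_D = (8.89 − 0.622) / 1.93 = 4.28 mA.

I_D = 4.28 mA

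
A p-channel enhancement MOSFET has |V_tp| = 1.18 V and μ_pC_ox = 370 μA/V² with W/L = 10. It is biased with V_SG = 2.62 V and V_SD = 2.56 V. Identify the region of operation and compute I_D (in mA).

Saturation; I_D = 3.84 mA

k_p = μ_pC_ox · (W/L) = 3.7 mA/V².
V_ov = V_SG − |V_tp| = 2.62 − 1.18 = 1.44 V.
Since V_SD = 2.56 V ≥ V_ov = 1.44 V, the device is in saturation.
I_D = ½ k_p V_ov² = 0.5 × 3.7 × 1.44² = 3.84 mA.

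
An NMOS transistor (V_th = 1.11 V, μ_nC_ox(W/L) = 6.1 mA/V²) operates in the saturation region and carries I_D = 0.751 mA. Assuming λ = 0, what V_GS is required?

V_GS = 1.61 V

In saturation I_D = ½ k_n (V_GS − V_th)², so V_GS − V_th = √(2 I_D / k_n) = √(2 × 0.751 / 6.1) = 0.496 V.
V_GS = 1.11 + 0.496 = 1.61 V.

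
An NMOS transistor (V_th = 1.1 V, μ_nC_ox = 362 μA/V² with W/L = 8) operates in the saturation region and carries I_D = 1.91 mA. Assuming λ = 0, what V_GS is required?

k_n = μ_nC_ox · (W/L) = 2.896 mA/V².
In saturation I_D = ½ k_n (V_GS − V_th)², so V_GS − V_th = √(2 I_D / k_n) = √(2 × 1.91 / 2.896) = 1.15 V.
V_GS = 1.1 + 1.15 = 2.25 V.

V_GS = 2.25 V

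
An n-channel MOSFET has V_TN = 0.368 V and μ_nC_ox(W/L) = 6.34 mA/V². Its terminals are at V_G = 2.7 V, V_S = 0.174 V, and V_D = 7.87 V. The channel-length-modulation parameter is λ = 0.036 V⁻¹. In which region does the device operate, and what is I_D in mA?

Saturation; I_D = 18.9 mA

V_GS = V_G − V_S = 2.7 − 0.174 = 2.53 V; V_DS = V_D − V_S = 7.87 − 0.174 = 7.7 V.
V_ov = V_GS − V_TN = 2.53 − 0.368 = 2.16 V.
Since V_DS = 7.7 V ≥ V_ov = 2.16 V, the device is in saturation.
I_D = ½ k_n V_ov² (1 + λ V_DS) = 0.5 × 6.34 × 2.16² × (1 + 0.036 × 7.7) = 18.9 mA.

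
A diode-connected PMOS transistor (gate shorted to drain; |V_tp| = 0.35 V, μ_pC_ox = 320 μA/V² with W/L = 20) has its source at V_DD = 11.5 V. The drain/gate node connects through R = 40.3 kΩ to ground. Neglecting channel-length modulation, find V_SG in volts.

V_SG = 0.640 V

With gate tied to drain, V_SG = V_SD ≥ V_SG − |V_tp|, so the device is in saturation.
k_p = μ_pC_ox · (W/L) = 6.4 mA/V².
KCL at the drain: ½ k_p (V_SG − |V_tp|)² = (V_DD − V_SG)/R.
Let x = V_SG − 0.35. Then 129 x² + x − 11.15 = 0, giving x = 0.29 V (positive root), so V_SG = 0.64 V.
I_D = (V_DD − V_SG)/R = (11.5 − 0.64) / 40.3 = 0.269 mA.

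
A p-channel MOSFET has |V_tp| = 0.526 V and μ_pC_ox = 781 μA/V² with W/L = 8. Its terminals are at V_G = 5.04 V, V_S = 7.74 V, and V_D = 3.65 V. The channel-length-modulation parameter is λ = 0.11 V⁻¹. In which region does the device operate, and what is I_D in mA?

Saturation; I_D = 21.4 mA

V_SG = V_S − V_G = 7.74 − 5.04 = 2.7 V; V_SD = V_S − V_D = 7.74 − 3.65 = 4.09 V.
k_p = μ_pC_ox · (W/L) = 6.248 mA/V².
V_ov = V_SG − |V_tp| = 2.7 − 0.526 = 2.17 V.
Since V_SD = 4.09 V ≥ V_ov = 2.17 V, the device is in saturation.
I_D = ½ k_p V_ov² (1 + λ V_SD) = 0.5 × 6.248 × 2.17² × (1 + 0.11 × 4.09) = 21.4 mA.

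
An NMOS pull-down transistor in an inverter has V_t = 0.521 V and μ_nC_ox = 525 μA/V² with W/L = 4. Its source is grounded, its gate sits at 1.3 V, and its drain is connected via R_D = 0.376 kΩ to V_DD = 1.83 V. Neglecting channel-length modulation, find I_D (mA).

I_D = 0.637 mA

V_GS = V_G = 1.3 V, so V_ov = 1.3 − 0.521 = 0.779 V.
k_n = μ_nC_ox · (W/L) = 2.1 mA/V².
Assume saturation: I_D = ½ k_n V_ov² = 0.5 × 2.1 × 0.779² = 0.637 mA, giving V_DS = V_DD − I_D R_D = 1.83 − 0.637 × 0.376 = 1.59 V.
V_DS = 1.59 V ≥ V_ov = 0.779 V, confirming saturation.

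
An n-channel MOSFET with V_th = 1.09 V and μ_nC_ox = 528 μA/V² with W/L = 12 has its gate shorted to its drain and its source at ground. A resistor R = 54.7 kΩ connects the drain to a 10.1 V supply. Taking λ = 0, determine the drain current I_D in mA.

I_D = 0.161 mA

With gate tied to drain, V_GS = V_DS ≥ V_GS − V_th, so the device is in saturation.
k_n = μ_nC_ox · (W/L) = 6.336 mA/V².
KCL at the drain: ½ k_n (V_GS − V_th)² = (V_DD − V_GS)/R.
Let x = V_GS − 1.09. Then 173 x² + x − 9.01 = 0, giving x = 0.225 V (positive root), so V_GS = 1.32 V.
I_D = (V_DD − V_GS)/R = (10.1 − 1.32) / 54.7 = 0.161 mA.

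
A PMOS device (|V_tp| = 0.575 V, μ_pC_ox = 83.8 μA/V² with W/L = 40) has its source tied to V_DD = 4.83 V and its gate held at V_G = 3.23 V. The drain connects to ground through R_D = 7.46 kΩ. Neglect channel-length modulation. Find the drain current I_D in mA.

V_SG = V_DD − V_G = 4.83 − 3.23 = 1.6 V, so V_ov = 1.6 − 0.575 = 1.03 V.
k_p = μ_pC_ox · (W/L) = 3.352 mA/V².
Assume saturation: I_D = ½ k_p V_ov² = 0.5 × 3.352 × 1.03² = 1.76 mA, giving V_SD = V_DD − I_D R_D = 4.83 − 1.76 × 7.46 = -8.31 V.
But -8.31 V < V_ov = 1.03 V, so the device is actually in triode.
In triode I_D = k_p[V_ov V_SD − ½ V_SD²] and I_D = (V_DD − V_SD)/R_D. Equating: 12.5 V_SD² − 26.63 V_SD + 4.83 = 0, giving V_SD = 0.2 V (the root below V_ov).
I_D = (4.83 − 0.2) / 7.46 = 0.621 mA.

I_D = 0.621 mA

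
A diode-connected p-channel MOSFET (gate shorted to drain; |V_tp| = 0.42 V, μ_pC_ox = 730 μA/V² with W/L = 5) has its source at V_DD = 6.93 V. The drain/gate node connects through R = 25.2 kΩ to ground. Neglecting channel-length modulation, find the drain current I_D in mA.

I_D = 0.244 mA

With gate tied to drain, V_SG = V_SD ≥ V_SG − |V_tp|, so the device is in saturation.
k_p = μ_pC_ox · (W/L) = 3.65 mA/V².
KCL at the drain: ½ k_p (V_SG − |V_tp|)² = (V_DD − V_SG)/R.
Let x = V_SG − 0.42. Then 46 x² + x − 6.51 = 0, giving x = 0.366 V (positive root), so V_SG = 0.786 V.
I_D = (V_DD − V_SG)/R = (6.93 − 0.786) / 25.2 = 0.244 mA.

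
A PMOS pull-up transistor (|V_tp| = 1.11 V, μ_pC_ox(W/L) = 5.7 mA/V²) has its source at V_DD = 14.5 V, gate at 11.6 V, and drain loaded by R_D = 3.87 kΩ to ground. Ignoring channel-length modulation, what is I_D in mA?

I_D = 3.64 mA

V_SG = V_DD − V_G = 14.5 − 11.6 = 2.9 V, so V_ov = 2.9 − 1.11 = 1.79 V.
Assume saturation: I_D = ½ k_p V_ov² = 0.5 × 5.7 × 1.79² = 9.13 mA, giving V_SD = V_DD − I_D R_D = 14.5 − 9.13 × 3.87 = -20.8 V.
But -20.8 V < V_ov = 1.79 V, so the device is actually in triode.
In triode I_D = k_p[V_ov V_SD − ½ V_SD²] and I_D = (V_DD − V_SD)/R_D. Equating: 11 V_SD² − 40.49 V_SD + 14.5 = 0, giving V_SD = 0.402 V (the root below V_ov).
I_D = (14.5 − 0.402) / 3.87 = 3.64 mA.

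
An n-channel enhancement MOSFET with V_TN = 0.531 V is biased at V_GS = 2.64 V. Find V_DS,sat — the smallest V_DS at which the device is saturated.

The boundary between triode and saturation is V_DS = V_GS − V_TN = V_ov.
V_ov = 2.64 − 0.531 = 2.11 V.

V_DS,sat = 2.11 V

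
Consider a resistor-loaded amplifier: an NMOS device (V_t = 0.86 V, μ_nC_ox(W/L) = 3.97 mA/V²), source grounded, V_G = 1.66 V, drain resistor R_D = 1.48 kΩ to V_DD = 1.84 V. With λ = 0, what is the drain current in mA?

V_GS = V_G = 1.66 V, so V_ov = 1.66 − 0.86 = 0.8 V.
Assume saturation: I_D = ½ k_n V_ov² = 0.5 × 3.97 × 0.8² = 1.27 mA, giving V_DS = V_DD − I_D R_D = 1.84 − 1.27 × 1.48 = -0.0402 V.
But -0.0402 V < V_ov = 0.8 V, so the device is actually in triode.
In triode I_D = k_n[V_ov V_DS − ½ V_DS²] and I_D = (V_DD − V_DS)/R_D. Equating: 2.94 V_DS² − 5.7 V_DS + 1.84 = 0, giving V_DS = 0.409 V (the root below V_ov).
I_D = (1.84 − 0.409) / 1.48 = 0.967 mA.

I_D = 0.967 mA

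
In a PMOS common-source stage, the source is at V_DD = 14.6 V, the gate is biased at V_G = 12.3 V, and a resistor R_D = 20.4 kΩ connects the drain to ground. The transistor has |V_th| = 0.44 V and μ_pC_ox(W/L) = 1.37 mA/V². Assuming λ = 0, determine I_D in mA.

V_SG = V_DD − V_G = 14.6 − 12.3 = 2.3 V, so V_ov = 2.3 − 0.44 = 1.86 V.
Assume saturation: I_D = ½ k_p V_ov² = 0.5 × 1.37 × 1.86² = 2.37 mA, giving V_SD = V_DD − I_D R_D = 14.6 − 2.37 × 20.4 = -33.7 V.
But -33.7 V < V_ov = 1.86 V, so the device is actually in triode.
In triode I_D = k_p[V_ov V_SD − ½ V_SD²] and I_D = (V_DD − V_SD)/R_D. Equating: 14 V_SD² − 52.98 V_SD + 14.6 = 0, giving V_SD = 0.299 V (the root below V_ov).
I_D = (14.6 − 0.299) / 20.4 = 0.701 mA.

I_D = 0.701 mA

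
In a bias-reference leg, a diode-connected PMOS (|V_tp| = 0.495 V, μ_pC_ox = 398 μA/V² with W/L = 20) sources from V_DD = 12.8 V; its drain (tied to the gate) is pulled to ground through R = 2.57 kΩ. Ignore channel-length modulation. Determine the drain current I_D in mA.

With gate tied to drain, V_SG = V_SD ≥ V_SG − |V_tp|, so the device is in saturation.
k_p = μ_pC_ox · (W/L) = 7.96 mA/V².
KCL at the drain: ½ k_p (V_SG − |V_tp|)² = (V_DD − V_SG)/R.
Let x = V_SG − 0.495. Then 10.2 x² + x − 12.31 = 0, giving x = 1.05 V (positive root), so V_SG = 1.54 V.
I_D = (V_DD − V_SG)/R = (12.8 − 1.54) / 2.57 = 4.38 mA.

I_D = 4.38 mA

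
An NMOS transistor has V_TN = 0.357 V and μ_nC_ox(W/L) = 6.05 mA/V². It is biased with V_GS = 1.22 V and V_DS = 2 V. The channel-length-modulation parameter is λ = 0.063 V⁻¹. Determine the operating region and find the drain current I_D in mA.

V_ov = V_GS − V_TN = 1.22 − 0.357 = 0.863 V.
Since V_DS = 2 V ≥ V_ov = 0.863 V, the device is in saturation.
I_D = ½ k_n V_ov² (1 + λ V_DS) = 0.5 × 6.05 × 0.863² × (1 + 0.063 × 2) = 2.54 mA.

Saturation; I_D = 2.54 mA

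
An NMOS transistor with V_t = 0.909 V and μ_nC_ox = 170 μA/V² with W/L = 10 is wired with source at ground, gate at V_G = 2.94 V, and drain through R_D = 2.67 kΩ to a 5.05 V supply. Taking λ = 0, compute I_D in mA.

V_GS = V_G = 2.94 V, so V_ov = 2.94 − 0.909 = 2.03 V.
k_n = μ_nC_ox · (W/L) = 1.7 mA/V².
Assume saturation: I_D = ½ k_n V_ov² = 0.5 × 1.7 × 2.03² = 3.51 mA, giving V_DS = V_DD − I_D R_D = 5.05 − 3.51 × 2.67 = -4.31 V.
But -4.31 V < V_ov = 2.03 V, so the device is actually in triode.
In triode I_D = k_n[V_ov V_DS − ½ V_DS²] and I_D = (V_DD − V_DS)/R_D. Equating: 2.27 V_DS² − 10.22 V_DS + 5.05 = 0, giving V_DS = 0.565 V (the root below V_ov).
I_D = (5.05 − 0.565) / 2.67 = 1.68 mA.

I_D = 1.68 mA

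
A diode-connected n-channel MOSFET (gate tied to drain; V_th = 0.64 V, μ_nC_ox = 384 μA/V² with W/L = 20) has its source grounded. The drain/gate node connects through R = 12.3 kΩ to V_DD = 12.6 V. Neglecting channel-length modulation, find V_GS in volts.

V_GS = 1.13 V

With gate tied to drain, V_GS = V_DS ≥ V_GS − V_th, so the device is in saturation.
k_n = μ_nC_ox · (W/L) = 7.68 mA/V².
KCL at the drain: ½ k_n (V_GS − V_th)² = (V_DD − V_GS)/R.
Let x = V_GS − 0.64. Then 47.2 x² + x − 11.96 = 0, giving x = 0.493 V (positive root), so V_GS = 1.13 V.
I_D = (V_DD − V_GS)/R = (12.6 − 1.13) / 12.3 = 0.932 mA.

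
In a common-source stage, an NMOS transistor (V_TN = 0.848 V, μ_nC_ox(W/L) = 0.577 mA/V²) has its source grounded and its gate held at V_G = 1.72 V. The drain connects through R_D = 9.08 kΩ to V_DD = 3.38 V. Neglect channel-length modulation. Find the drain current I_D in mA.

V_GS = V_G = 1.72 V, so V_ov = 1.72 − 0.848 = 0.872 V.
Assume saturation: I_D = ½ k_n V_ov² = 0.5 × 0.577 × 0.872² = 0.219 mA, giving V_DS = V_DD − I_D R_D = 3.38 − 0.219 × 9.08 = 1.39 V.
V_DS = 1.39 V ≥ V_ov = 0.872 V, confirming saturation.

I_D = 0.219 mA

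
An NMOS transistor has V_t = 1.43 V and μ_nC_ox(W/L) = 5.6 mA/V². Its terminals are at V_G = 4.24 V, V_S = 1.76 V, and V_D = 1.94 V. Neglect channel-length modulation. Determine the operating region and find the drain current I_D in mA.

V_GS = V_G − V_S = 4.24 − 1.76 = 2.48 V; V_DS = V_D − V_S = 1.94 − 1.76 = 0.18 V.
V_ov = V_GS − V_t = 2.48 − 1.43 = 1.05 V.
Since V_DS = 0.18 V < V_ov = 1.05 V, the device is in the triode region.
I_D = k_n [V_ov · V_DS − ½ V_DS²] = 5.6 × [1.05 × 0.18 − 0.5 × 0.18²] = 0.968 mA.

Triode; I_D = 0.968 mA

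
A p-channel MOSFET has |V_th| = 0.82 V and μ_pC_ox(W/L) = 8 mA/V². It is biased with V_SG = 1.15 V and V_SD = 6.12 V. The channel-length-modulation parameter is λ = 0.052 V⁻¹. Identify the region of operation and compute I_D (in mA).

V_ov = V_SG − |V_th| = 1.15 − 0.82 = 0.33 V.
Since V_SD = 6.12 V ≥ V_ov = 0.33 V, the device is in saturation.
I_D = ½ k_p V_ov² (1 + λ V_SD) = 0.5 × 8 × 0.33² × (1 + 0.052 × 6.12) = 0.574 mA.

Saturation; I_D = 0.574 mA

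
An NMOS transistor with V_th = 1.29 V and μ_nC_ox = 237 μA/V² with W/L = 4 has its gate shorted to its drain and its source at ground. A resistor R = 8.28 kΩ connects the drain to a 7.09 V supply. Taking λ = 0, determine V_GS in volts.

V_GS = 2.38 V

With gate tied to drain, V_GS = V_DS ≥ V_GS − V_th, so the device is in saturation.
k_n = μ_nC_ox · (W/L) = 0.948 mA/V².
KCL at the drain: ½ k_n (V_GS − V_th)² = (V_DD − V_GS)/R.
Let x = V_GS − 1.29. Then 3.92 x² + x − 5.8 = 0, giving x = 1.09 V (positive root), so V_GS = 2.38 V.
I_D = (V_DD − V_GS)/R = (7.09 − 2.38) / 8.28 = 0.568 mA.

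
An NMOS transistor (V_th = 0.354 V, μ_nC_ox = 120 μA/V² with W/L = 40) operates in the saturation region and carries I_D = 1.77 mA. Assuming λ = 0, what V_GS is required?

k_n = μ_nC_ox · (W/L) = 4.8 mA/V².
In saturation I_D = ½ k_n (V_GS − V_th)², so V_GS − V_th = √(2 I_D / k_n) = √(2 × 1.77 / 4.8) = 0.859 V.
V_GS = 0.354 + 0.859 = 1.21 V.

V_GS = 1.21 V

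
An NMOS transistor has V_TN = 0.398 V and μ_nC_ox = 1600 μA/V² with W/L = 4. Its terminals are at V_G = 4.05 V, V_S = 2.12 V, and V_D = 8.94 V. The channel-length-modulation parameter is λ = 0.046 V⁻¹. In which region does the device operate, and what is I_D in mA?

V_GS = V_G − V_S = 4.05 − 2.12 = 1.93 V; V_DS = V_D − V_S = 8.94 − 2.12 = 6.82 V.
k_n = μ_nC_ox · (W/L) = 6.4 mA/V².
V_ov = V_GS − V_TN = 1.93 − 0.398 = 1.53 V.
Since V_DS = 6.82 V ≥ V_ov = 1.53 V, the device is in saturation.
I_D = ½ k_n V_ov² (1 + λ V_DS) = 0.5 × 6.4 × 1.53² × (1 + 0.046 × 6.82) = 9.87 mA.

Saturation; I_D = 9.87 mA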